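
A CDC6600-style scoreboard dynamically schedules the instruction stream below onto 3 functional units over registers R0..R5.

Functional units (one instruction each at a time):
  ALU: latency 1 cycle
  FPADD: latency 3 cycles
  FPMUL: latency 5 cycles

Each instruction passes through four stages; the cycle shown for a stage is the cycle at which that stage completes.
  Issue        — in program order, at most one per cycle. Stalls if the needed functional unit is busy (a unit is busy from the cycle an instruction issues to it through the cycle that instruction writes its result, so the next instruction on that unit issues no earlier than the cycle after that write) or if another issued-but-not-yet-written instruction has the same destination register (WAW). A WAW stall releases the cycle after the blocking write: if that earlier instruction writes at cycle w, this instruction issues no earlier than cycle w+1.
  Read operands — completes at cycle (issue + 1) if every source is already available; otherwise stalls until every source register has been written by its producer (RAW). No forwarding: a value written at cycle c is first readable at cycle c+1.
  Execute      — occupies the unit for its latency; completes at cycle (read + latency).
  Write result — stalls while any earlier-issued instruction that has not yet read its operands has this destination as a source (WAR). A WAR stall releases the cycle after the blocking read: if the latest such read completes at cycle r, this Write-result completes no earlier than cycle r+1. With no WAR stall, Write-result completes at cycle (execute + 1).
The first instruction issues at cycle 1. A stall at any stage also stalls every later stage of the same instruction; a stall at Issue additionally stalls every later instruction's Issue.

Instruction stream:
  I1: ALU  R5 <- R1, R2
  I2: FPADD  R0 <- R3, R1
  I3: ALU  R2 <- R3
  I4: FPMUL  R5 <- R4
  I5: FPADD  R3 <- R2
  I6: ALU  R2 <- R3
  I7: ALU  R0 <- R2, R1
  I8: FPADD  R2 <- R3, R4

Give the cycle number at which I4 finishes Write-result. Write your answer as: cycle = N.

cycle = 13

c1: I1 issues→ALU
c2: I1 reads, I2 issues→FPADD
c3: I1 exec-done, I2 reads
c4: I1 writes R5
c5: I3 issues→ALU
c6: I2 exec-done, I3 reads, I4 issues→FPMUL
c7: I2 writes R0, I3 exec-done, I4 reads
c8: I3 writes R2, I5 issues→FPADD
c9: I5 reads, I6 issues→ALU
c12: I4 exec-done, I5 exec-done
c13: I4 writes R5, I5 writes R3
c14: I6 reads
c15: I6 exec-done
c16: I6 writes R2
c17: I7 issues→ALU
c18: I7 reads, I8 issues→FPADD
c19: I7 exec-done, I8 reads
c20: I7 writes R0
c22: I8 exec-done
c23: I8 writes R2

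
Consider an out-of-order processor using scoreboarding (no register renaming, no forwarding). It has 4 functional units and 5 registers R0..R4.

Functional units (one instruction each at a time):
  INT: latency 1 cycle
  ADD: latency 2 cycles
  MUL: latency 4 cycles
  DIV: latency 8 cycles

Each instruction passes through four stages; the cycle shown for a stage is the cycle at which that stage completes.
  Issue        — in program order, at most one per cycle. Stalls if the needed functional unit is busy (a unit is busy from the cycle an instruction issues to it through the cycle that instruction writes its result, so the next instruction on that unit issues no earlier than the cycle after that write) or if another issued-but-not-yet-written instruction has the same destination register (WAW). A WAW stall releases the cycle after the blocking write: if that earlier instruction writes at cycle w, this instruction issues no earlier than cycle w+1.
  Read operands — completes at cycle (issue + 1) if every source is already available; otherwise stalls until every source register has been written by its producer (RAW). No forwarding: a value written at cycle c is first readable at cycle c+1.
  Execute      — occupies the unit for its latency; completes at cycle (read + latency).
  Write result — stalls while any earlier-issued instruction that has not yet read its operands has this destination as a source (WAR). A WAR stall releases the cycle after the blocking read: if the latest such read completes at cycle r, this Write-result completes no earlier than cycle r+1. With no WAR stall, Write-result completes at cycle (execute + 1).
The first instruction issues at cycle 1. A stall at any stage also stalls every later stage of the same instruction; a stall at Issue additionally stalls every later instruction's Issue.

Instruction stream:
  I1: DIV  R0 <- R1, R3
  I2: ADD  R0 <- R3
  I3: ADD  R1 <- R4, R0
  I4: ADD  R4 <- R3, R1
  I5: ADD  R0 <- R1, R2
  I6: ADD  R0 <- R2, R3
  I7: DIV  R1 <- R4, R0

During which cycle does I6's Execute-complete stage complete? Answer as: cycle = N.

t=1  issue I1 (DIV)
t=2  I1 read-ops
t=10  I1 finished on DIV
t=11  I1→R0
t=12  issue I2 (ADD)
t=13  I2 read-ops
t=15  I2 finished on ADD
t=16  I2→R0
t=17  issue I3 (ADD)
t=18  I3 read-ops
t=20  I3 finished on ADD
t=21  I3→R1
t=22  issue I4 (ADD)
t=23  I4 read-ops
t=25  I4 finished on ADD
t=26  I4→R4
t=27  issue I5 (ADD)
t=28  I5 read-ops
t=30  I5 finished on ADD
t=31  I5→R0
t=32  issue I6 (ADD)
t=33  I6 read-ops · issue I7 (DIV)
t=35  I6 finished on ADD
t=36  I6→R0
t=37  I7 read-ops
t=45  I7 finished on DIV
t=46  I7→R1

cycle = 35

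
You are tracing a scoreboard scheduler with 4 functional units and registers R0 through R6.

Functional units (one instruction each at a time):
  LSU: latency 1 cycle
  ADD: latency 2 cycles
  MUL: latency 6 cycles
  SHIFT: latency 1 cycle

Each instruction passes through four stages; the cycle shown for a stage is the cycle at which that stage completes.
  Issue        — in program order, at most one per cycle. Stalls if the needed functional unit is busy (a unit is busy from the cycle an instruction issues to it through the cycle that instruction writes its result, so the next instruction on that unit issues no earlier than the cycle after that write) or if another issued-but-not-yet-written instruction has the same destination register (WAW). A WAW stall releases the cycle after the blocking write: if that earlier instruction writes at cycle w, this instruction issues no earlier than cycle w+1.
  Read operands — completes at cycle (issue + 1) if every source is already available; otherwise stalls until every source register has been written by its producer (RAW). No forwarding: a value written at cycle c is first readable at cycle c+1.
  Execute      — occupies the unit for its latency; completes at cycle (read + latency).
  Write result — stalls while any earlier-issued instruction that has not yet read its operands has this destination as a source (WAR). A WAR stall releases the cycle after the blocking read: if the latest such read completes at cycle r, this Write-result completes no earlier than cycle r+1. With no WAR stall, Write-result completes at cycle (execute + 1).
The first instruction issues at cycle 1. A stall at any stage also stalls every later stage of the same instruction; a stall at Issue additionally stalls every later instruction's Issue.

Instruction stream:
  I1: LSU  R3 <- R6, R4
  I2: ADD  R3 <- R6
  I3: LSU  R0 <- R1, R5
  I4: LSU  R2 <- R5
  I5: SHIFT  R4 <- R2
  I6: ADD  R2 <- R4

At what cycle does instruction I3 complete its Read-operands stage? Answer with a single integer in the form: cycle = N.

c1: I1 dispatched to LSU
c2: I1 operands ready
c3: I1 complete
c4: R3←I1
c5: I2 dispatched to ADD
c6: I2 operands ready, I3 dispatched to LSU
c7: I3 operands ready
c8: I2 complete, I3 complete
c9: R3←I2, R0←I3
c10: I4 dispatched to LSU
c11: I4 operands ready, I5 dispatched to SHIFT
c12: I4 complete
c13: R2←I4
c14: I5 operands ready, I6 dispatched to ADD
c15: I5 complete
c16: R4←I5
c17: I6 operands ready
c19: I6 complete
c20: R2←I6

cycle = 7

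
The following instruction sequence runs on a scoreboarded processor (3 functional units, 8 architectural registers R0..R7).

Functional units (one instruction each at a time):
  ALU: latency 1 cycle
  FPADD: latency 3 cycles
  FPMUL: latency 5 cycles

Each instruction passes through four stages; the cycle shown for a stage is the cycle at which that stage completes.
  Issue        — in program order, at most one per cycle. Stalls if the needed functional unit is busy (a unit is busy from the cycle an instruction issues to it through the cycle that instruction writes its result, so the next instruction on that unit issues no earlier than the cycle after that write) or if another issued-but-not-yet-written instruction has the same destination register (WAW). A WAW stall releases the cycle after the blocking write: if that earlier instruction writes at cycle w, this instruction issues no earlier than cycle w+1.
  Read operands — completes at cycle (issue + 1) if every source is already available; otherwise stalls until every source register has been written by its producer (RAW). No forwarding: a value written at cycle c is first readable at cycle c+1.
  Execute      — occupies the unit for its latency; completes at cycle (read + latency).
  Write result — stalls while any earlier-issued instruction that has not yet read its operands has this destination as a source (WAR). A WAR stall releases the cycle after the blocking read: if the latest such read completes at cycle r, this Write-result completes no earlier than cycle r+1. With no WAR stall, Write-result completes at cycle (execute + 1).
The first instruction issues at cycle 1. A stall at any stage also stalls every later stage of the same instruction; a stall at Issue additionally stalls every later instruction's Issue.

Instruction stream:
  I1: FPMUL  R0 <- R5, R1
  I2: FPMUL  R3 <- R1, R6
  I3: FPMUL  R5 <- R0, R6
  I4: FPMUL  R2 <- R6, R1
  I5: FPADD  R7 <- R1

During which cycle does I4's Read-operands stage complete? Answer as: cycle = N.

[1] issue I1 (FPMUL)
[2] I1 read-ops
[7] I1 finished on FPMUL
[8] I1→R0
[9] issue I2 (FPMUL)
[10] I2 read-ops
[15] I2 finished on FPMUL
[16] I2→R3
[17] issue I3 (FPMUL)
[18] I3 read-ops
[23] I3 finished on FPMUL
[24] I3→R5
[25] issue I4 (FPMUL)
[26] I4 read-ops | issue I5 (FPADD)
[27] I5 read-ops
[30] I5 finished on FPADD
[31] I4 finished on FPMUL | I5→R7
[32] I4→R2

cycle = 26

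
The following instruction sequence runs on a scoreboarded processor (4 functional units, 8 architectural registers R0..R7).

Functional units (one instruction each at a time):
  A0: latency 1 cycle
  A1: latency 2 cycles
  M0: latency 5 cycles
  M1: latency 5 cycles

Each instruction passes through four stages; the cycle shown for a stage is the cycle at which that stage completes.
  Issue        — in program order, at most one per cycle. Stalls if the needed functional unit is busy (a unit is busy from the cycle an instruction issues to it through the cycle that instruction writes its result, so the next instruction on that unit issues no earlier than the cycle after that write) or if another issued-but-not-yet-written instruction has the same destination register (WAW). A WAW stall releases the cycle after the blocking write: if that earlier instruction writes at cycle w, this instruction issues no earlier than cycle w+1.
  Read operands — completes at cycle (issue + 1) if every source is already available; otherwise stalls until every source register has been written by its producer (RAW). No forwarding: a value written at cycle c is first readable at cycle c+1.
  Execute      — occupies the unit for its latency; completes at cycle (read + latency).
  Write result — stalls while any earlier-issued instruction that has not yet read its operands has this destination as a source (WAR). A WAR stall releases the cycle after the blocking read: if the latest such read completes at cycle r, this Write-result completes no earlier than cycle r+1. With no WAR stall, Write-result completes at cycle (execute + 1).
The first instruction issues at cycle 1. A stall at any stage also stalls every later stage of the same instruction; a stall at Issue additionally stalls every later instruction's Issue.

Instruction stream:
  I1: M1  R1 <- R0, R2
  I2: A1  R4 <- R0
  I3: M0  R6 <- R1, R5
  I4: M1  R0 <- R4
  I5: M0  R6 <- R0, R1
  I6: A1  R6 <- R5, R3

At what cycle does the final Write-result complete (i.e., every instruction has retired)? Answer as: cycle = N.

cycle = 28

cycle 1: I1 issues→M1
cycle 2: I1 reads · I2 issues→A1
cycle 3: I2 reads · I3 issues→M0
cycle 5: I2 exec-done
cycle 6: I2 writes R4
cycle 7: I1 exec-done
cycle 8: I1 writes R1
cycle 9: I3 reads · I4 issues→M1
cycle 10: I4 reads
cycle 14: I3 exec-done
cycle 15: I3 writes R6 · I4 exec-done
cycle 16: I4 writes R0 · I5 issues→M0
cycle 17: I5 reads
cycle 22: I5 exec-done
cycle 23: I5 writes R6
cycle 24: I6 issues→A1
cycle 25: I6 reads
cycle 27: I6 exec-done
cycle 28: I6 writes R6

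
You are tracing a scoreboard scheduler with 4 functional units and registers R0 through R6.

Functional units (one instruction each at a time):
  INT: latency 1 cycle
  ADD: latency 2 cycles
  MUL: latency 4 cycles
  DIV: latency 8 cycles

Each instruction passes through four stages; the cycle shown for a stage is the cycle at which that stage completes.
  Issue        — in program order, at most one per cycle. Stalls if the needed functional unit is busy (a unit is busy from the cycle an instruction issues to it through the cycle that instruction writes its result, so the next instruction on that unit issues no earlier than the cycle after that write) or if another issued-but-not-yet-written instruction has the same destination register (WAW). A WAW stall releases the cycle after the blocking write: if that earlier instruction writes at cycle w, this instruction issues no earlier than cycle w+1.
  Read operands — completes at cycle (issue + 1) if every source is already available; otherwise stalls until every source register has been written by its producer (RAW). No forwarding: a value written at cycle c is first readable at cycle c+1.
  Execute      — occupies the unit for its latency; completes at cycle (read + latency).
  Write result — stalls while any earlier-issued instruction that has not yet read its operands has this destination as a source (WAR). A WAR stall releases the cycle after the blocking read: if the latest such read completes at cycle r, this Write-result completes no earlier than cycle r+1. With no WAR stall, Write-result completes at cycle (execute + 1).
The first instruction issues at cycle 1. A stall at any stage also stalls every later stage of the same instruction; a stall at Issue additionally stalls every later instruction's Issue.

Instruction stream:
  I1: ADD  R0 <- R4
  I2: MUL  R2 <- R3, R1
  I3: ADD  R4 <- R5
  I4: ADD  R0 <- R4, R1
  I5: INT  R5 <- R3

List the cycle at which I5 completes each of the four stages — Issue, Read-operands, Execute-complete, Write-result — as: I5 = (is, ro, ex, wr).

[I1] 1/2/4/5
[I2] 2/3/7/8
[I3] 6/7/9/10  (struct: ADD busy until I1 writes@5)
[I4] 11/12/14/15  (struct: ADD busy until I3 writes@10)
[I5] 12/13/14/15

I5 = (12, 13, 14, 15)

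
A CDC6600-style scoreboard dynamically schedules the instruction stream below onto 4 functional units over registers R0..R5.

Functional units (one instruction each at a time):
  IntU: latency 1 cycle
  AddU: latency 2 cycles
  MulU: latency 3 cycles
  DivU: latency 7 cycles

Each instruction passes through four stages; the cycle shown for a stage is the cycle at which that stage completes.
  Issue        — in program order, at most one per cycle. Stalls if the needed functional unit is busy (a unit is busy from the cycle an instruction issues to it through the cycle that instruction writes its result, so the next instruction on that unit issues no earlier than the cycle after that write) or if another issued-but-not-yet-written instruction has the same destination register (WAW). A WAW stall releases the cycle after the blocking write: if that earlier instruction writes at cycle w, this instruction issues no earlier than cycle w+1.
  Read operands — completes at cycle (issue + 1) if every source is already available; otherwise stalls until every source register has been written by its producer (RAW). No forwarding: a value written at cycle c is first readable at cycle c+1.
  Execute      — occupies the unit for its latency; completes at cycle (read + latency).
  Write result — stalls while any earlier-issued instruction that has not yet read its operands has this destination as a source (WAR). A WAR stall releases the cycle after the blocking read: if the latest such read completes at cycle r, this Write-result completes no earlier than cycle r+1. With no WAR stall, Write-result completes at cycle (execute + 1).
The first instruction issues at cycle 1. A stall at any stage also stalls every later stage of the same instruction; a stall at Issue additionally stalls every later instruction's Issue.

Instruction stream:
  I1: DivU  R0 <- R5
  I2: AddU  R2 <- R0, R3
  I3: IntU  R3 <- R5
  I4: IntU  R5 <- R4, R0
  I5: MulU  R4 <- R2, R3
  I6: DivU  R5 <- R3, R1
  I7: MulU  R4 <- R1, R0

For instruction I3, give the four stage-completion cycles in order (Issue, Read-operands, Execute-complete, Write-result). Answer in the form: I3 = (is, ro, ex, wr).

[I1] 1/2/9/10
[I2] 2/11/13/14  (RAW R0: wait I1 write@10)
[I3] 3/4/5/12  (WAR R3: wait I2 read@11)
[I4] 13/14/15/16  (struct: IntU busy until I3 writes@12)
[I5] 14/15/18/19
[I6] 17/18/25/26  (WAW R5: wait I4 write@16)
[I7] 20/21/24/25  (struct: MulU busy until I5 writes@19)

I3 = (3, 4, 5, 12)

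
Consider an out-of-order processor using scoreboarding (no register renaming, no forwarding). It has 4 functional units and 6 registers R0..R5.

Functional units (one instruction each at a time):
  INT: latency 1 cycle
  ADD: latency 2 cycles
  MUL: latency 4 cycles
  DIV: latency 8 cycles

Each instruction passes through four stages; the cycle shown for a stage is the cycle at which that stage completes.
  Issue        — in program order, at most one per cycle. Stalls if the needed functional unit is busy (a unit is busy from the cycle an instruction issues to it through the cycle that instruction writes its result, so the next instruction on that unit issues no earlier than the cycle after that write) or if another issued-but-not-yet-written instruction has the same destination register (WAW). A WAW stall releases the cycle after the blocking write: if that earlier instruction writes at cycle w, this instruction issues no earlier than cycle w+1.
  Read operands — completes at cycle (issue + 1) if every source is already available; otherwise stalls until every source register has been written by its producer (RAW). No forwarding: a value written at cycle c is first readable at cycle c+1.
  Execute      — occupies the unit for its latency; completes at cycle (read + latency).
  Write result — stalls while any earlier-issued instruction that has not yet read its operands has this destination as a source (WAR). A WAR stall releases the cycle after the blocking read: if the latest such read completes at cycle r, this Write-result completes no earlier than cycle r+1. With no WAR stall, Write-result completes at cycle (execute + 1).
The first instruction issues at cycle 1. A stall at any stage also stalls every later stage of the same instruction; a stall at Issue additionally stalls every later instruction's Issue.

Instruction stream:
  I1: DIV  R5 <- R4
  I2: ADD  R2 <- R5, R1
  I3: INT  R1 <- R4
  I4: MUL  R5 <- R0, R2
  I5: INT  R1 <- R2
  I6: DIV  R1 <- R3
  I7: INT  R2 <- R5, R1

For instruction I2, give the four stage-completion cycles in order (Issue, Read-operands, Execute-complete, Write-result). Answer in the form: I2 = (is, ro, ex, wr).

I2 = (2, 12, 14, 15)

cycle 1: I1 issues→DIV
cycle 2: I1 reads, I2 issues→ADD
cycle 3: I3 issues→INT
cycle 4: I3 reads
cycle 5: I3 exec-done
cycle 10: I1 exec-done
cycle 11: I1 writes R5
cycle 12: I2 reads, I4 issues→MUL
cycle 13: I3 writes R1
cycle 14: I2 exec-done, I5 issues→INT
cycle 15: I2 writes R2
cycle 16: I4 reads, I5 reads
cycle 17: I5 exec-done
cycle 18: I5 writes R1
cycle 19: I6 issues→DIV
cycle 20: I4 exec-done, I6 reads, I7 issues→INT
cycle 21: I4 writes R5
cycle 28: I6 exec-done
cycle 29: I6 writes R1
cycle 30: I7 reads
cycle 31: I7 exec-done
cycle 32: I7 writes R2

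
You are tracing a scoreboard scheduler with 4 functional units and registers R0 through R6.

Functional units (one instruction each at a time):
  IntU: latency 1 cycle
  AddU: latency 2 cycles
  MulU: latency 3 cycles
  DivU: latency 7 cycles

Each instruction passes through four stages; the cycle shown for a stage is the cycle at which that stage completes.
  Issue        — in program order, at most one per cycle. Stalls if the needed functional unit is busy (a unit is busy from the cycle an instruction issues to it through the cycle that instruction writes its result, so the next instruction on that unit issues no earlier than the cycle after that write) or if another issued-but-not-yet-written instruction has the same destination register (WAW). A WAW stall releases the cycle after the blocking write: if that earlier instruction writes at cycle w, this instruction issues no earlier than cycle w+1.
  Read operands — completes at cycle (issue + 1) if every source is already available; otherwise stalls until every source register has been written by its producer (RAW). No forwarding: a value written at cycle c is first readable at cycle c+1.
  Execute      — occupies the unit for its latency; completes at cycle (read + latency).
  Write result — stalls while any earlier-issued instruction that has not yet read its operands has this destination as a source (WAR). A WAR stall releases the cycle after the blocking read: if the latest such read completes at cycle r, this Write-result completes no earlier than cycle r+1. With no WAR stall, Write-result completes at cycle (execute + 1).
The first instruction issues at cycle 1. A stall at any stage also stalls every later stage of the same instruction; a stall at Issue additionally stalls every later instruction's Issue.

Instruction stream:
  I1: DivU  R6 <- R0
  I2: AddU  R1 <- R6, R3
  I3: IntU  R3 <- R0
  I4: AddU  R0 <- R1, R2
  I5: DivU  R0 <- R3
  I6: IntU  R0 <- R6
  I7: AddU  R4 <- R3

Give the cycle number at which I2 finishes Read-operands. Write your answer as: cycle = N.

[1] I1 dispatched to DivU
[2] I1 operands ready, I2 dispatched to AddU
[3] I3 dispatched to IntU
[4] I3 operands ready
[5] I3 complete
[9] I1 complete
[10] R6←I1
[11] I2 operands ready
[12] R3←I3
[13] I2 complete
[14] R1←I2
[15] I4 dispatched to AddU
[16] I4 operands ready
[18] I4 complete
[19] R0←I4
[20] I5 dispatched to DivU
[21] I5 operands ready
[28] I5 complete
[29] R0←I5
[30] I6 dispatched to IntU
[31] I6 operands ready, I7 dispatched to AddU
[32] I6 complete, I7 operands ready
[33] R0←I6
[34] I7 complete
[35] R4←I7

cycle = 11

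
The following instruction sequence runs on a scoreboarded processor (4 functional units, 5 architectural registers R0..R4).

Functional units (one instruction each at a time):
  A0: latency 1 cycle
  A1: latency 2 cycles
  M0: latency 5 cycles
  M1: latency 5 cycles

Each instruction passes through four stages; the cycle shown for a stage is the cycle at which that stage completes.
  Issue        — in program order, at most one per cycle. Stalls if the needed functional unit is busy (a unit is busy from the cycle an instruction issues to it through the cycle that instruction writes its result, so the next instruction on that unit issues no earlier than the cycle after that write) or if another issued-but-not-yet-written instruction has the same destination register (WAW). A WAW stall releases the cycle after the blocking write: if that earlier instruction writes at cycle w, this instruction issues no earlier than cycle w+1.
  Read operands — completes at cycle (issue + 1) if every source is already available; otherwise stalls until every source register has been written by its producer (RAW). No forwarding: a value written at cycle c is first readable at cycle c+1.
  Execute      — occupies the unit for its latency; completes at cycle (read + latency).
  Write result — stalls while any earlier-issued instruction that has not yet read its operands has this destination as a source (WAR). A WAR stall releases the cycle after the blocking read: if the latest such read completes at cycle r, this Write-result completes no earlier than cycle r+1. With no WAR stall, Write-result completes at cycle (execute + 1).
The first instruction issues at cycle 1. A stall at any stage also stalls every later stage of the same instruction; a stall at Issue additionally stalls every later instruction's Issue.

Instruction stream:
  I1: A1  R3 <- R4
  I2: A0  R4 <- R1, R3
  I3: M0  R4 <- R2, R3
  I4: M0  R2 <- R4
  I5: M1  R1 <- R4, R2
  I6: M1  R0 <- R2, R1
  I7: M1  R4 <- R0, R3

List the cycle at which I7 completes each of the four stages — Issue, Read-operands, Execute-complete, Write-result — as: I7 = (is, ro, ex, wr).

I7 = (40, 41, 46, 47)

[1] issue I1 (A1)
[2] I1 read-ops, issue I2 (A0)
[4] I1 finished on A1
[5] I1→R3
[6] I2 read-ops
[7] I2 finished on A0
[8] I2→R4
[9] issue I3 (M0)
[10] I3 read-ops
[15] I3 finished on M0
[16] I3→R4
[17] issue I4 (M0)
[18] I4 read-ops, issue I5 (M1)
[23] I4 finished on M0
[24] I4→R2
[25] I5 read-ops
[30] I5 finished on M1
[31] I5→R1
[32] issue I6 (M1)
[33] I6 read-ops
[38] I6 finished on M1
[39] I6→R0
[40] issue I7 (M1)
[41] I7 read-ops
[46] I7 finished on M1
[47] I7→R4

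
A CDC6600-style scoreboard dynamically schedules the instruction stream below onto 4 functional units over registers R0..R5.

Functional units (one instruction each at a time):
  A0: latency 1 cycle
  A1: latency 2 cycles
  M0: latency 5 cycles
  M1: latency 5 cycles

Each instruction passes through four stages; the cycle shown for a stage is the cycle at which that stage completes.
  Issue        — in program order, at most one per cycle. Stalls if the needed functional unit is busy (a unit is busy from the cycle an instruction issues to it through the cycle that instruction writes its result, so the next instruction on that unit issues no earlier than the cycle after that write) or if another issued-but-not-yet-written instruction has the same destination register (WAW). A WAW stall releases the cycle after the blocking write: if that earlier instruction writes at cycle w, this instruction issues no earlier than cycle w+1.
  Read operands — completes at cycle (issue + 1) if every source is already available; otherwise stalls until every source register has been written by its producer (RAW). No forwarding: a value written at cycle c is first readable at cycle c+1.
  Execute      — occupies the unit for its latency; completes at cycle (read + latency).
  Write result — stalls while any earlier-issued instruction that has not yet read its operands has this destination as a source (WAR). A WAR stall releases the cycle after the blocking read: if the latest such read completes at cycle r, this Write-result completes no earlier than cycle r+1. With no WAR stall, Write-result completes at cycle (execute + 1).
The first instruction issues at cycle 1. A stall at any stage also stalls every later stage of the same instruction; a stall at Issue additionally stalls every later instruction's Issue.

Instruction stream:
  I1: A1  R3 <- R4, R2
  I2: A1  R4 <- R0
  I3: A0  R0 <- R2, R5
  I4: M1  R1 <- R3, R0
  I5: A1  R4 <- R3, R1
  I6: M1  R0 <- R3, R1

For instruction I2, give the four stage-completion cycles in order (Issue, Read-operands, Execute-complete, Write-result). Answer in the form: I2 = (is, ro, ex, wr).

I2 = (6, 7, 9, 10)

I1: IS=1 RO=2 EX=4 WR=5
I2: IS=6 RO=7 EX=9 WR=10  [struct: A1 busy until I1 writes@5]
I3: IS=7 RO=8 EX=9 WR=10
I4: IS=8 RO=11 EX=16 WR=17  [RAW R0: wait I3 write@10]
I5: IS=11 RO=18 EX=20 WR=21  [struct: A1 busy until I2 writes@10; RAW R1: wait I4 write@17]
I6: IS=18 RO=19 EX=24 WR=25  [struct: M1 busy until I4 writes@17]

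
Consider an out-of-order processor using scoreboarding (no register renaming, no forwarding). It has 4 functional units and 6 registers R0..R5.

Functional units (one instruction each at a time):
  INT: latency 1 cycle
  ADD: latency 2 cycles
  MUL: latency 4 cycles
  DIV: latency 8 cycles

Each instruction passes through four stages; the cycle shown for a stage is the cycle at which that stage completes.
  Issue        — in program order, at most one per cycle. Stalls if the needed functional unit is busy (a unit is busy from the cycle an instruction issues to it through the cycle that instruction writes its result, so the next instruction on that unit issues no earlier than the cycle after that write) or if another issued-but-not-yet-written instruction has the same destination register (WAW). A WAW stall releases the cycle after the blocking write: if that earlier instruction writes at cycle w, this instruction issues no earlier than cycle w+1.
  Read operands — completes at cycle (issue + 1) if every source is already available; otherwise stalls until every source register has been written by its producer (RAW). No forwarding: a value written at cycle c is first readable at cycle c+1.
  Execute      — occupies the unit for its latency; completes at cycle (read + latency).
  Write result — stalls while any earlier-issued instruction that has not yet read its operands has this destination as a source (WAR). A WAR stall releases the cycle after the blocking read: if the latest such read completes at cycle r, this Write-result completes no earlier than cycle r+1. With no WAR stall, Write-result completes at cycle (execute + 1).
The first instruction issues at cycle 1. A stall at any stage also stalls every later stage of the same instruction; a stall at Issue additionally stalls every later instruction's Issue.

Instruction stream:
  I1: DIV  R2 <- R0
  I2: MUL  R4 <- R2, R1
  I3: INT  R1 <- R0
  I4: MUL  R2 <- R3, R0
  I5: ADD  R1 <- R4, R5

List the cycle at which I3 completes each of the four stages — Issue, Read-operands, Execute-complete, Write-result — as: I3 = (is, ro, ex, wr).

t=1  I1→DIV
t=2  I1 RO; I2→MUL
t=3  I3→INT
t=4  I3 RO
t=5  I3 EX
t=10  I1 EX
t=11  I1 WR R2
t=12  I2 RO
t=13  I3 WR R1
t=16  I2 EX
t=17  I2 WR R4
t=18  I4→MUL
t=19  I4 RO; I5→ADD
t=20  I5 RO
t=22  I5 EX
t=23  I4 EX; I5 WR R1
t=24  I4 WR R2

I3 = (3, 4, 5, 13)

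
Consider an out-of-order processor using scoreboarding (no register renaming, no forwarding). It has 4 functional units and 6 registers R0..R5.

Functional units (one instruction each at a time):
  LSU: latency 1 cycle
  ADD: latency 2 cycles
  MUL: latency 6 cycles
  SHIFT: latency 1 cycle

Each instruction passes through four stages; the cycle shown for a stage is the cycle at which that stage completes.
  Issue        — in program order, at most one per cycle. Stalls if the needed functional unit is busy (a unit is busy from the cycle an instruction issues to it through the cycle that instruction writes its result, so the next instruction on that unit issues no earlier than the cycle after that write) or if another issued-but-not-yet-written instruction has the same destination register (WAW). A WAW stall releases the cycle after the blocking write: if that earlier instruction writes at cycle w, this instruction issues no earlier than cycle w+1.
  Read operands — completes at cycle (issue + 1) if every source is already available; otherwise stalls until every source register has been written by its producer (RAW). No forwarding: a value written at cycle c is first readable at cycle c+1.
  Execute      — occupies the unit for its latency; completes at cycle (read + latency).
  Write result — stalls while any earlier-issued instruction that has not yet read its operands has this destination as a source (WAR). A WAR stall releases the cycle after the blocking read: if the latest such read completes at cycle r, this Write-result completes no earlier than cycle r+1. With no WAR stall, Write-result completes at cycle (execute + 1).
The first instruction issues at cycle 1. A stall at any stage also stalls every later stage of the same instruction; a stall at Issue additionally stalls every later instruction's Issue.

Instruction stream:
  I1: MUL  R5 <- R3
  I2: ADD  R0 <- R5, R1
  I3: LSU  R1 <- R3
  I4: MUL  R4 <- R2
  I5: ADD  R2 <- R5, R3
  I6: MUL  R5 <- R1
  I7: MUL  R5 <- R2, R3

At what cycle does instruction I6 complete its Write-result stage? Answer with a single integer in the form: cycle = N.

cycle = 27

cycle 1: issue I1 (MUL)
cycle 2: I1 read-ops | issue I2 (ADD)
cycle 3: issue I3 (LSU)
cycle 4: I3 read-ops
cycle 5: I3 finished on LSU
cycle 8: I1 finished on MUL
cycle 9: I1→R5
cycle 10: I2 read-ops | issue I4 (MUL)
cycle 11: I3→R1 | I4 read-ops
cycle 12: I2 finished on ADD
cycle 13: I2→R0
cycle 14: issue I5 (ADD)
cycle 15: I5 read-ops
cycle 17: I4 finished on MUL | I5 finished on ADD
cycle 18: I4→R4 | I5→R2
cycle 19: issue I6 (MUL)
cycle 20: I6 read-ops
cycle 26: I6 finished on MUL
cycle 27: I6→R5
cycle 28: issue I7 (MUL)
cycle 29: I7 read-ops
cycle 35: I7 finished on MUL
cycle 36: I7→R5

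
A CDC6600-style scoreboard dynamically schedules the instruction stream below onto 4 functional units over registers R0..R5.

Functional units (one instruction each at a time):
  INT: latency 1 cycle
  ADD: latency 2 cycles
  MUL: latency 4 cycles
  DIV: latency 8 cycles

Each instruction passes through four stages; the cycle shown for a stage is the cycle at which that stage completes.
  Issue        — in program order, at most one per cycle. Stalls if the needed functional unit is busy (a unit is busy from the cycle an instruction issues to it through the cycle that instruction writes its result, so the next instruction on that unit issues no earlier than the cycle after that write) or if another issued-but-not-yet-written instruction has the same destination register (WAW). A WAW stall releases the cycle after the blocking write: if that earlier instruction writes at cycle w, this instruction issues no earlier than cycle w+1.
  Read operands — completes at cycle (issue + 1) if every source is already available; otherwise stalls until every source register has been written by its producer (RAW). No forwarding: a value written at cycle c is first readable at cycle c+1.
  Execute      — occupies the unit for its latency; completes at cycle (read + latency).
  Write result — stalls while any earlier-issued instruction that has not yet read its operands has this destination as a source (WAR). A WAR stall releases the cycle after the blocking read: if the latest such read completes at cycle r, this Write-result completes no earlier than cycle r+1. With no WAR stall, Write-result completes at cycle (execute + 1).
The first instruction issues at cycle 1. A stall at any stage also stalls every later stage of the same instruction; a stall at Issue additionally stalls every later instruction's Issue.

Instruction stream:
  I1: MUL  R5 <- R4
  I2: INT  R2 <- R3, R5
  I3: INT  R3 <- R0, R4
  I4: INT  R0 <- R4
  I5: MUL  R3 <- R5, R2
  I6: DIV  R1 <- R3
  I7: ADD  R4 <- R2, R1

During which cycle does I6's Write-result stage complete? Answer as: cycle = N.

cycle = 32

cycle 1: issue I1 (MUL)
cycle 2: I1 read-ops; issue I2 (INT)
cycle 6: I1 finished on MUL
cycle 7: I1→R5
cycle 8: I2 read-ops
cycle 9: I2 finished on INT
cycle 10: I2→R2
cycle 11: issue I3 (INT)
cycle 12: I3 read-ops
cycle 13: I3 finished on INT
cycle 14: I3→R3
cycle 15: issue I4 (INT)
cycle 16: I4 read-ops; issue I5 (MUL)
cycle 17: I4 finished on INT; I5 read-ops; issue I6 (DIV)
cycle 18: I4→R0; issue I7 (ADD)
cycle 21: I5 finished on MUL
cycle 22: I5→R3
cycle 23: I6 read-ops
cycle 31: I6 finished on DIV
cycle 32: I6→R1
cycle 33: I7 read-ops
cycle 35: I7 finished on ADD
cycle 36: I7→R4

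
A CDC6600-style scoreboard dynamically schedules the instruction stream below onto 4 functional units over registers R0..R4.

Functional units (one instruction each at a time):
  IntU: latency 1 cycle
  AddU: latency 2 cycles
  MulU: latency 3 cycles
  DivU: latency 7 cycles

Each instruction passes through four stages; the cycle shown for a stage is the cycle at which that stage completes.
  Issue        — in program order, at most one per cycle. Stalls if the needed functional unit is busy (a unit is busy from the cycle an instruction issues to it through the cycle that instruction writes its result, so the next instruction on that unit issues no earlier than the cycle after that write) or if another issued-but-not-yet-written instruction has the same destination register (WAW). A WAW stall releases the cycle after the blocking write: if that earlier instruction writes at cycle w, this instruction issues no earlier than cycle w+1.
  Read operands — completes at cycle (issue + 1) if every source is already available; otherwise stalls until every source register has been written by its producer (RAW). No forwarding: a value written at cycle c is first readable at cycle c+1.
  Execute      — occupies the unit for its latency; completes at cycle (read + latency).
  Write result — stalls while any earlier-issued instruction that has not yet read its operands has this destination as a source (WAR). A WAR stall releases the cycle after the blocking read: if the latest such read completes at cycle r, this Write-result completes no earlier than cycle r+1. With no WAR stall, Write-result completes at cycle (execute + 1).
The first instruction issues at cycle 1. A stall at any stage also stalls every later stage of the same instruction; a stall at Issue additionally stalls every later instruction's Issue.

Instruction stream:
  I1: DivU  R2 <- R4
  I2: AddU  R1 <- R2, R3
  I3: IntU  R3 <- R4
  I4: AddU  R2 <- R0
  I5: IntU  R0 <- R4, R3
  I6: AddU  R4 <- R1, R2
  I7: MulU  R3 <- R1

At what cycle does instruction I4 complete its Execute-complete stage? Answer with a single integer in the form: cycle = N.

  I1 | 1 | 2 | 9 | 10
  I2 | 2 | 11 | 13 | 14   RAW R2: wait I1 write@10
  I3 | 3 | 4 | 5 | 12   WAR R3: wait I2 read@11
  I4 | 15 | 16 | 18 | 19   struct: AddU busy until I2 writes@14
  I5 | 16 | 17 | 18 | 19
  I6 | 20 | 21 | 23 | 24   struct: AddU busy until I4 writes@19
  I7 | 21 | 22 | 25 | 26

cycle = 18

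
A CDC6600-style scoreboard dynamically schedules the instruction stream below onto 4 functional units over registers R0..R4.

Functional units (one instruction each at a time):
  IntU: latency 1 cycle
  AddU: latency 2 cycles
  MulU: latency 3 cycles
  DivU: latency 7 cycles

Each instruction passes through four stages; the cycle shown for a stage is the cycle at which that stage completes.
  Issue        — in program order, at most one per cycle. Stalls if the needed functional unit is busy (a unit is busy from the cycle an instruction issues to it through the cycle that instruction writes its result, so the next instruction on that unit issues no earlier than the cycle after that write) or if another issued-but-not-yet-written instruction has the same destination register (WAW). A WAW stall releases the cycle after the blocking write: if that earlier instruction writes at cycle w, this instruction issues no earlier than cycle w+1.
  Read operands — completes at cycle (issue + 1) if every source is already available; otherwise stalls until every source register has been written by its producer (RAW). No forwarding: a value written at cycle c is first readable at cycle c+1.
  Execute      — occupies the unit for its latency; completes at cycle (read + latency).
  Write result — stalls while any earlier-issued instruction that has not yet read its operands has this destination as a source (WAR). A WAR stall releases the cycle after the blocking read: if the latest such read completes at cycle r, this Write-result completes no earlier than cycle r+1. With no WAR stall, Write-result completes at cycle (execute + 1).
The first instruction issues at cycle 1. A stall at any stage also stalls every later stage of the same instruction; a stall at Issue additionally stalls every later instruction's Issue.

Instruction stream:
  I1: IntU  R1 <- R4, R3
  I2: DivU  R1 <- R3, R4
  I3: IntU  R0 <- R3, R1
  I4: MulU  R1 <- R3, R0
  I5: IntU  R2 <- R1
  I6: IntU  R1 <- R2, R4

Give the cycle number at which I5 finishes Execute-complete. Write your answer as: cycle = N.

I1: IS=1 RO=2 EX=3 WR=4
I2: IS=5 RO=6 EX=13 WR=14  [WAW R1: wait I1 write@4]
I3: IS=6 RO=15 EX=16 WR=17  [RAW R1: wait I2 write@14]
I4: IS=15 RO=18 EX=21 WR=22  [WAW R1: wait I2 write@14; RAW R0: wait I3 write@17]
I5: IS=18 RO=23 EX=24 WR=25  [struct: IntU busy until I3 writes@17; RAW R1: wait I4 write@22]
I6: IS=26 RO=27 EX=28 WR=29  [struct: IntU busy until I5 writes@25]

cycle = 24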